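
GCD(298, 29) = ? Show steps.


298 = 10 * 29 + 8
29 = 3 * 8 + 5
8 = 1 * 5 + 3
5 = 1 * 3 + 2
3 = 1 * 2 + 1
2 = 2 * 1 + 0
GCD = 1


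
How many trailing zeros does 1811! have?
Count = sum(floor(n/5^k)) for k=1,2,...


floor(1811/5) = 362
floor(1811/25) = 72
floor(1811/125) = 14
floor(1811/625) = 2
Total = 450

450 trailing zeros


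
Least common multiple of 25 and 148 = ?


GCD(25, 148) = 1
LCM = 25*148/1 = 3700/1 = 3700

LCM = 3700


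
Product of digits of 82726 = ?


8 × 2 × 7 × 2 × 6 = 1344


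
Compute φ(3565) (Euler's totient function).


3565 = 5 × 23 × 31
Prime factors: 5, 23, 31
φ(3565) = 3565 × (1-1/5) × (1-1/23) × (1-1/31)
= 3565 × 4/5 × 22/23 × 30/31 = 2640

φ(3565) = 2640


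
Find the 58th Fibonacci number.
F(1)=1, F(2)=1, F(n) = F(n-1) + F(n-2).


Sequence: 1, 1, 2, 3, 5, 8, 13, 21, 34, 55, 89, 144, 233, 377, 610, 987, 1597, 2584, 4181, 6765, 10946, 17711, 28657, 46368, 75025, 121393, 196418, 317811, 514229, 832040, 1346269, 2178309, 3524578, 5702887, 9227465, 14930352, 24157817, 39088169, 63245986, 102334155, 165580141, 267914296, 433494437, 701408733, 1134903170, 1836311903, 2971215073, 4807526976, 7778742049, 12586269025, 20365011074, 32951280099, 53316291173, 86267571272, 139583862445, 225851433717, 365435296162, 591286729879
F(58) = 591286729879


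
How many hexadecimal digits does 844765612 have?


844765612 in base 16 = 325A19AC
Number of digits = 8

8 digits (base 16)


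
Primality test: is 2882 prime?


2882 / 2 = 1441 (exact division)
2882 is NOT prime.

No, 2882 is not prime


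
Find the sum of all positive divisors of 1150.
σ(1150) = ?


Divisors of 1150: 1, 2, 5, 10, 23, 25, 46, 50, 115, 230, 575, 1150
Sum = 1 + 2 + 5 + 10 + 23 + 25 + 46 + 50 + 115 + 230 + 575 + 1150 = 2232

σ(1150) = 2232


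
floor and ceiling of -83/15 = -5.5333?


-83/15 = -5.5333
floor = -6
ceil = -5

floor = -6, ceil = -5


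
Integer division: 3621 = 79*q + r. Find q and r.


3621 = 79 * 45 + 66
Check: 3555 + 66 = 3621

q = 45, r = 66


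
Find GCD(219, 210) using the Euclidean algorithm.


219 = 1 * 210 + 9
210 = 23 * 9 + 3
9 = 3 * 3 + 0
GCD = 3


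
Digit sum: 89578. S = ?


8 + 9 + 5 + 7 + 8 = 37


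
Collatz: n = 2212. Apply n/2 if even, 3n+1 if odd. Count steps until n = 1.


2212 → 1106 → 553 → 1660 → 830 → 415 → 1246 → 623 → 1870 → 935 → 2806 → 1403 → 4210 → 2105 → 6316 → 3158 → 1579 → 4738 → 2369 → 7108 → 3554 → 1777 → 5332 → 2666 → 1333 → 4000 → 2000 → 1000 → 500 → 250 → 125 → 376 → 188 → 94 → 47 → 142 → 71 → 214 → 107 → 322 → 161 → 484 → 242 → 121 → 364 → 182 → 91 → 274 → 137 → 412 → 206 → 103 → 310 → 155 → 466 → 233 → 700 → 350 → 175 → 526 → 263 → 790 → 395 → 1186 → 593 → 1780 → 890 → 445 → 1336 → 668 → 334 → 167 → 502 → 251 → 754 → 377 → 1132 → 566 → 283 → 850 → 425 → 1276 → 638 → 319 → 958 → 479 → 1438 → 719 → 2158 → 1079 → 3238 → 1619 → 4858 → 2429 → 7288 → 3644 → 1822 → 911 → 2734 → 1367 → 4102 → 2051 → 6154 → 3077 → 9232 → 4616 → 2308 → 1154 → 577 → 1732 → 866 → 433 → 1300 → 650 → 325 → 976 → 488 → 244 → 122 → 61 → 184 → 92 → 46 → 23 → 70 → 35 → 106 → 53 → 160 → 80 → 40 → 20 → 10 → 5 → 16 → 8 → 4 → 2 → 1
Total steps = 138

138 steps


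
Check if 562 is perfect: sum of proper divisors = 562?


Proper divisors of 562: 1, 2, 281
Sum = 1 + 2 + 281 = 284

No, 562 is not perfect (284 ≠ 562)


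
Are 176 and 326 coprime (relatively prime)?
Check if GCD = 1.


Euclidean algorithm:
326 = 1 * 176 + 150
176 = 1 * 150 + 26
150 = 5 * 26 + 20
26 = 1 * 20 + 6
20 = 3 * 6 + 2
6 = 3 * 2 + 0
GCD(176, 326) = 2

No, not coprime (GCD = 2)


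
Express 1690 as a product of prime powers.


1690 / 2 = 845
845 / 5 = 169
169 / 13 = 13
13 / 13 = 1
1690 = 2 × 5 × 13^2


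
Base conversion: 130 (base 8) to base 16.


130 (base 8) = 88 (decimal)
88 (decimal) = 58 (base 16)


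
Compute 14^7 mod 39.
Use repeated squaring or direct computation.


14^1 mod 39 = 14
14^2 mod 39 = 1
14^3 mod 39 = 14
14^4 mod 39 = 1
14^5 mod 39 = 14
14^6 mod 39 = 1
14^7 mod 39 = 14


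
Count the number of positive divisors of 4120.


4120 = 2^3 × 5^1 × 103^1
d(4120) = (3+1) × (1+1) × (1+1) = 16

16 divisors


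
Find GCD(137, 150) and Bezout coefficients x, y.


Tabular extended Euclidean (each row: r = 137*s + 150*t):
r=137, s=1, t=0
r=150, s=0, t=1
q=0: r=137, s=1, t=0   [137*(1) + 150*(0) = 137]
q=1: r=13, s=-1, t=1   [137*(-1) + 150*(1) = 13]
q=10: r=7, s=11, t=-10   [137*(11) + 150*(-10) = 7]
q=1: r=6, s=-12, t=11   [137*(-12) + 150*(11) = 6]
q=1: r=1, s=23, t=-21   [137*(23) + 150*(-21) = 1]
q=6: r=0, s=-150, t=137   [137*(-150) + 150*(137) = 0]
GCD = 1; from the row with r=1: x=23, y=-21
Check: 137*(23) + 150*(-21) = 3151 - 3150 = 1

GCD = 1, x = 23, y = -21


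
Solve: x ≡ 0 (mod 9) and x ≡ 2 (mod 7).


M = 9*7 = 63
M1 = M/9 = 7, M2 = M/7 = 9
M1^(-1) mod 9 = 4, M2^(-1) mod 7 = 4
x = 0*7*4 + 2*9*4 = 72
72 mod 63 = 9
Check: 9 mod 9 = 0 ✓, 9 mod 7 = 2 ✓

x ≡ 9 (mod 63)


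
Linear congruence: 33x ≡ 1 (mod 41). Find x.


GCD(33, 41) = 1, unique solution
a^(-1) mod 41 = 5
x = 5 * 1 mod 41 = 5

x ≡ 5 (mod 41)


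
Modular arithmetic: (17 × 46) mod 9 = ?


17 × 46 = 782
782 mod 9 = 8


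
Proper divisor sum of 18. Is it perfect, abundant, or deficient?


Proper divisors: 1, 2, 3, 6, 9
Sum = 1 + 2 + 3 + 6 + 9 = 21
21 > 18 → abundant

s(18) = 21 (abundant)


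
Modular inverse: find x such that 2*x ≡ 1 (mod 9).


Use the extended Euclidean algorithm on (9, 2); each row r = 9*s + 2*t:
r=9, s=1, t=0
r=2, s=0, t=1
q=4: r=1, s=1, t=-4   [9*(1) + 2*(-4) = 1]
q=2: r=0, s=-2, t=9   [9*(-2) + 2*(9) = 0]
GCD = 1 with t = -4, so 2*(-4) ≡ 1 (mod 9)
Inverse = -4 mod 9 = 5
Check: 2 * 5 = 10 ≡ 1 (mod 9)

2^(-1) ≡ 5 (mod 9)


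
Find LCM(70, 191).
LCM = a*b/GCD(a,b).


GCD(70, 191) = 1
LCM = 70*191/1 = 13370/1 = 13370

LCM = 13370


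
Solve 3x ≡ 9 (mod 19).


GCD(3, 19) = 1, unique solution
a^(-1) mod 19 = 13
x = 13 * 9 mod 19 = 3

x ≡ 3 (mod 19)


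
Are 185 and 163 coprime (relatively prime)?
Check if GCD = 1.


Euclidean algorithm:
185 = 1 * 163 + 22
163 = 7 * 22 + 9
22 = 2 * 9 + 4
9 = 2 * 4 + 1
4 = 4 * 1 + 0
GCD(185, 163) = 1

Yes, coprime (GCD = 1)


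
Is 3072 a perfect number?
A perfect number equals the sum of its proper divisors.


Proper divisors of 3072: 1, 2, 3, 4, 6, 8, 12, 16, 24, 32, 48, 64, 96, 128, 192, 256, 384, 512, 768, 1024, 1536
Sum = 1 + 2 + 3 + 4 + 6 + 8 + 12 + 16 + 24 + 32 + 48 + 64 + 96 + 128 + 192 + 256 + 384 + 512 + 768 + 1024 + 1536 = 5116

No, 3072 is not perfect (5116 ≠ 3072)


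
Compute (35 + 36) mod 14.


35 + 36 = 71
71 mod 14 = 1


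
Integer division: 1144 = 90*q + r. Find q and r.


1144 = 90 * 12 + 64
Check: 1080 + 64 = 1144

q = 12, r = 64


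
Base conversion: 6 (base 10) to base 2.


6 (base 10) = 6 (decimal)
6 (decimal) = 110 (base 2)


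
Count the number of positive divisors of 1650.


1650 = 2^1 × 3^1 × 5^2 × 11^1
d(1650) = (1+1) × (1+1) × (2+1) × (1+1) = 24

24 divisors


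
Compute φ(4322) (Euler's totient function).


4322 = 2 × 2161
Prime factors: 2, 2161
φ(4322) = 4322 × (1-1/2) × (1-1/2161)
= 4322 × 1/2 × 2160/2161 = 2160

φ(4322) = 2160


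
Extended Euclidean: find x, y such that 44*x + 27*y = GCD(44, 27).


Tabular extended Euclidean (each row: r = 44*s + 27*t):
r=44, s=1, t=0
r=27, s=0, t=1
q=1: r=17, s=1, t=-1   [44*(1) + 27*(-1) = 17]
q=1: r=10, s=-1, t=2   [44*(-1) + 27*(2) = 10]
q=1: r=7, s=2, t=-3   [44*(2) + 27*(-3) = 7]
q=1: r=3, s=-3, t=5   [44*(-3) + 27*(5) = 3]
q=2: r=1, s=8, t=-13   [44*(8) + 27*(-13) = 1]
q=3: r=0, s=-27, t=44   [44*(-27) + 27*(44) = 0]
GCD = 1; from the row with r=1: x=8, y=-13
Check: 44*(8) + 27*(-13) = 352 - 351 = 1

GCD = 1, x = 8, y = -13


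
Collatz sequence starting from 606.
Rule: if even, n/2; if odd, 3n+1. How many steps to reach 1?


606 → 303 → 910 → 455 → 1366 → 683 → 2050 → 1025 → 3076 → 1538 → 769 → 2308 → 1154 → 577 → 1732 → 866 → 433 → 1300 → 650 → 325 → 976 → 488 → 244 → 122 → 61 → 184 → 92 → 46 → 23 → 70 → 35 → 106 → 53 → 160 → 80 → 40 → 20 → 10 → 5 → 16 → 8 → 4 → 2 → 1
Total steps = 43

43 steps


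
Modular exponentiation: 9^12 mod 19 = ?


9^1 mod 19 = 9
9^2 mod 19 = 5
9^3 mod 19 = 7
9^4 mod 19 = 6
9^5 mod 19 = 16
9^6 mod 19 = 11
9^7 mod 19 = 4
9^8 mod 19 = 17
9^9 mod 19 = 1
9^10 mod 19 = 9
9^11 mod 19 = 5
9^12 mod 19 = 7


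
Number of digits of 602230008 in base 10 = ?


602230008 has 9 digits in base 10
floor(log10(602230008)) + 1 = floor(8.7798) + 1 = 9

9 digits (base 10)


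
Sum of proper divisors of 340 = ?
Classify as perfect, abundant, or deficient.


Proper divisors: 1, 2, 4, 5, 10, 17, 20, 34, 68, 85, 170
Sum = 1 + 2 + 4 + 5 + 10 + 17 + 20 + 34 + 68 + 85 + 170 = 416
416 > 340 → abundant

s(340) = 416 (abundant)


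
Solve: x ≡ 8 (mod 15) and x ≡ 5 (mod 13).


M = 15*13 = 195
M1 = M/15 = 13, M2 = M/13 = 15
M1^(-1) mod 15 = 7, M2^(-1) mod 13 = 7
x = 8*13*7 + 5*15*7 = 1253
1253 mod 195 = 83
Check: 83 mod 15 = 8 ✓, 83 mod 13 = 5 ✓

x ≡ 83 (mod 195)


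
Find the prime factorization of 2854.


2854 / 2 = 1427
1427 / 1427 = 1
2854 = 2 × 1427


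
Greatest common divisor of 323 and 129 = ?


323 = 2 * 129 + 65
129 = 1 * 65 + 64
65 = 1 * 64 + 1
64 = 64 * 1 + 0
GCD = 1


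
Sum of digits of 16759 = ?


1 + 6 + 7 + 5 + 9 = 28


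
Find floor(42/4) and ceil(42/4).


42/4 = 10.5000
floor = 10
ceil = 11

floor = 10, ceil = 11


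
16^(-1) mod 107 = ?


Use the extended Euclidean algorithm on (107, 16); each row r = 107*s + 16*t:
r=107, s=1, t=0
r=16, s=0, t=1
q=6: r=11, s=1, t=-6   [107*(1) + 16*(-6) = 11]
q=1: r=5, s=-1, t=7   [107*(-1) + 16*(7) = 5]
q=2: r=1, s=3, t=-20   [107*(3) + 16*(-20) = 1]
q=5: r=0, s=-16, t=107   [107*(-16) + 16*(107) = 0]
GCD = 1 with t = -20, so 16*(-20) ≡ 1 (mod 107)
Inverse = -20 mod 107 = 87
Check: 16 * 87 = 1392 ≡ 1 (mod 107)

16^(-1) ≡ 87 (mod 107)


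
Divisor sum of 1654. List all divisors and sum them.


Divisors of 1654: 1, 2, 827, 1654
Sum = 1 + 2 + 827 + 1654 = 2484

σ(1654) = 2484


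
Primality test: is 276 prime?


276 / 2 = 138 (exact division)
276 is NOT prime.

No, 276 is not prime


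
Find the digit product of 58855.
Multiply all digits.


5 × 8 × 8 × 5 × 5 = 8000


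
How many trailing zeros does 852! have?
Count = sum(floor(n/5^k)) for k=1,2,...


floor(852/5) = 170
floor(852/25) = 34
floor(852/125) = 6
floor(852/625) = 1
Total = 211

211 trailing zeros


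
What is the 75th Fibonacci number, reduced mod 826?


F(k) mod 826 for k=1..75:
1, 1, 2, 3, 5, 8, 13, 21, 34, 55, 89, 144, 233, 377, 610, 161, 771, 106, 51, 157, 208, 365, 573, 112, 685, 797, 656, 627, 457, 258, 715, 147, 36, 183, 219, 402, 621, 197, 818, 189, 181, 370, 551, 95, 646, 741, 561, 476, 211, 687, 72, 759, 5, 764, 769, 707, 650, 531, 355, 60, 415, 475, 64, 539, 603, 316, 93, 409, 502, 85, 587, 672, 433, 279, 712
F(75) mod 826 = 712


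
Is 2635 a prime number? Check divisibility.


2635 / 5 = 527 (exact division)
2635 is NOT prime.

No, 2635 is not prime


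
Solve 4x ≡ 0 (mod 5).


GCD(4, 5) = 1, unique solution
a^(-1) mod 5 = 4
x = 4 * 0 mod 5 = 0

x ≡ 0 (mod 5)


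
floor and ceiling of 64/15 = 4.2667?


64/15 = 4.2667
floor = 4
ceil = 5

floor = 4, ceil = 5


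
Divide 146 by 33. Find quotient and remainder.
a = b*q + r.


146 = 33 * 4 + 14
Check: 132 + 14 = 146

q = 4, r = 14


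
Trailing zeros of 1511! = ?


floor(1511/5) = 302
floor(1511/25) = 60
floor(1511/125) = 12
floor(1511/625) = 2
Total = 376

376 trailing zeros


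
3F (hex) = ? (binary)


3F (base 16) = 63 (decimal)
63 (decimal) = 111111 (base 2)


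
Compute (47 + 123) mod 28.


47 + 123 = 170
170 mod 28 = 2


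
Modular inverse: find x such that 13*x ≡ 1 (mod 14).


Use the extended Euclidean algorithm on (14, 13); each row r = 14*s + 13*t:
r=14, s=1, t=0
r=13, s=0, t=1
q=1: r=1, s=1, t=-1   [14*(1) + 13*(-1) = 1]
q=13: r=0, s=-13, t=14   [14*(-13) + 13*(14) = 0]
GCD = 1 with t = -1, so 13*(-1) ≡ 1 (mod 14)
Inverse = -1 mod 14 = 13
Check: 13 * 13 = 169 ≡ 1 (mod 14)

13^(-1) ≡ 13 (mod 14)


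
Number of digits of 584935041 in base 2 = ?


584935041 in base 2 = 100010110111010110011010000001
Number of digits = 30

30 digits (base 2)


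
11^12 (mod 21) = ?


11^1 mod 21 = 11
11^2 mod 21 = 16
11^3 mod 21 = 8
11^4 mod 21 = 4
11^5 mod 21 = 2
11^6 mod 21 = 1
11^7 mod 21 = 11
11^8 mod 21 = 16
11^9 mod 21 = 8
11^10 mod 21 = 4
11^11 mod 21 = 2
11^12 mod 21 = 1


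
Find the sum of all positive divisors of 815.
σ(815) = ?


Divisors of 815: 1, 5, 163, 815
Sum = 1 + 5 + 163 + 815 = 984

σ(815) = 984


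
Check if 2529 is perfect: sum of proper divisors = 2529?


Proper divisors of 2529: 1, 3, 9, 281, 843
Sum = 1 + 3 + 9 + 281 + 843 = 1137

No, 2529 is not perfect (1137 ≠ 2529)


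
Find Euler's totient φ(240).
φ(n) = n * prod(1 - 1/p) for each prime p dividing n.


240 = 2^4 × 3 × 5
Prime factors: 2, 3, 5
φ(240) = 240 × (1-1/2) × (1-1/3) × (1-1/5)
= 240 × 1/2 × 2/3 × 4/5 = 64

φ(240) = 64


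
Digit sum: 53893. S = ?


5 + 3 + 8 + 9 + 3 = 28


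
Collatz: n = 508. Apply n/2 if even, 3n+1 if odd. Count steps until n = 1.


508 → 254 → 127 → 382 → 191 → 574 → 287 → 862 → 431 → 1294 → 647 → 1942 → 971 → 2914 → 1457 → 4372 → 2186 → 1093 → 3280 → 1640 → 820 → 410 → 205 → 616 → 308 → 154 → 77 → 232 → 116 → 58 → 29 → 88 → 44 → 22 → 11 → 34 → 17 → 52 → 26 → 13 → 40 → 20 → 10 → 5 → 16 → 8 → 4 → 2 → 1
Total steps = 48

48 steps


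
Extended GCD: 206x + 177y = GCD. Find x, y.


Tabular extended Euclidean (each row: r = 206*s + 177*t):
r=206, s=1, t=0
r=177, s=0, t=1
q=1: r=29, s=1, t=-1   [206*(1) + 177*(-1) = 29]
q=6: r=3, s=-6, t=7   [206*(-6) + 177*(7) = 3]
q=9: r=2, s=55, t=-64   [206*(55) + 177*(-64) = 2]
q=1: r=1, s=-61, t=71   [206*(-61) + 177*(71) = 1]
q=2: r=0, s=177, t=-206   [206*(177) + 177*(-206) = 0]
GCD = 1; from the row with r=1: x=-61, y=71
Check: 206*(-61) + 177*(71) = -12566 + 12567 = 1

GCD = 1, x = -61, y = 71


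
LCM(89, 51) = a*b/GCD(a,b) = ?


GCD(89, 51) = 1
LCM = 89*51/1 = 4539/1 = 4539

LCM = 4539


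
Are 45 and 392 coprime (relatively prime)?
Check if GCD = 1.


Euclidean algorithm:
392 = 8 * 45 + 32
45 = 1 * 32 + 13
32 = 2 * 13 + 6
13 = 2 * 6 + 1
6 = 6 * 1 + 0
GCD(45, 392) = 1

Yes, coprime (GCD = 1)


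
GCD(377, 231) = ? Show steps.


377 = 1 * 231 + 146
231 = 1 * 146 + 85
146 = 1 * 85 + 61
85 = 1 * 61 + 24
61 = 2 * 24 + 13
24 = 1 * 13 + 11
13 = 1 * 11 + 2
11 = 5 * 2 + 1
2 = 2 * 1 + 0
GCD = 1


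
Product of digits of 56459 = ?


5 × 6 × 4 × 5 × 9 = 5400


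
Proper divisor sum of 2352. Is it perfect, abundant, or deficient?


Proper divisors: 1, 2, 3, 4, 6, 7, 8, 12, 14, 16, 21, 24, 28, 42, 48, 49, 56, 84, 98, 112, 147, 168, 196, 294, 336, 392, 588, 784, 1176
Sum = 1 + 2 + 3 + 4 + 6 + 7 + 8 + 12 + 14 + 16 + 21 + 24 + 28 + 42 + 48 + 49 + 56 + 84 + 98 + 112 + 147 + 168 + 196 + 294 + 336 + 392 + 588 + 784 + 1176 = 4716
4716 > 2352 → abundant

s(2352) = 4716 (abundant)


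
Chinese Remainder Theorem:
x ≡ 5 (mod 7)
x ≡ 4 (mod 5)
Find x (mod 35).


M = 7*5 = 35
M1 = M/7 = 5, M2 = M/5 = 7
M1^(-1) mod 7 = 3, M2^(-1) mod 5 = 3
x = 5*5*3 + 4*7*3 = 159
159 mod 35 = 19
Check: 19 mod 7 = 5 ✓, 19 mod 5 = 4 ✓

x ≡ 19 (mod 35)


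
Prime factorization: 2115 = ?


2115 / 3 = 705
705 / 3 = 235
235 / 5 = 47
47 / 47 = 1
2115 = 3^2 × 5 × 47


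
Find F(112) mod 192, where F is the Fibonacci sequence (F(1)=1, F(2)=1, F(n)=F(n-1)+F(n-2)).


F(k) mod 192 for k=1..112:
1, 1, 2, 3, 5, 8, 13, 21, 34, 55, 89, 144, 41, 185, 34, 27, 61, 88, 149, 45, 2, 47, 49, 96, 145, 49, 2, 51, 53, 104, 157, 69, 34, 103, 137, 48, 185, 41, 34, 75, 109, 184, 101, 93, 2, 95, 97, 0, 97, 97, 2, 99, 101, 8, 109, 117, 34, 151, 185, 144, 137, 89, 34, 123, 157, 88, 53, 141, 2, 143, 145, 96, 49, 145, 2, 147, 149, 104, 61, 165, 34, 7, 41, 48, 89, 137, 34, 171, 13, 184, 5, 189, 2, 191, 1, 0, 1, 1, 2, 3, 5, 8, 13, 21, 34, 55, 89, 144, 41, 185, 34, 27
F(112) mod 192 = 27


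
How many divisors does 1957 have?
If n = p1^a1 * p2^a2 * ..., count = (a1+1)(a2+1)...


1957 = 19^1 × 103^1
d(1957) = (1+1) × (1+1) = 4

4 divisors


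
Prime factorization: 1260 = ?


1260 / 2 = 630
630 / 2 = 315
315 / 3 = 105
105 / 3 = 35
35 / 5 = 7
7 / 7 = 1
1260 = 2^2 × 3^2 × 5 × 7


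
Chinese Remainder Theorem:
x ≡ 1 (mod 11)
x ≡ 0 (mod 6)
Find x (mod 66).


M = 11*6 = 66
M1 = M/11 = 6, M2 = M/6 = 11
M1^(-1) mod 11 = 2, M2^(-1) mod 6 = 5
x = 1*6*2 + 0*11*5 = 12
12 mod 66 = 12
Check: 12 mod 11 = 1 ✓, 12 mod 6 = 0 ✓

x ≡ 12 (mod 66)


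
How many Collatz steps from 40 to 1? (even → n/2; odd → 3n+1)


40 → 20 → 10 → 5 → 16 → 8 → 4 → 2 → 1
Total steps = 8

8 steps


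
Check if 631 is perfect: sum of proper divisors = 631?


Proper divisors of 631: 1
Sum = 1 = 1

No, 631 is not perfect (1 ≠ 631)


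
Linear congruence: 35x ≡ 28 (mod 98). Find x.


GCD(35, 98) = 7 divides 28
Divide: 5x ≡ 4 (mod 14)
x ≡ 12 (mod 14)


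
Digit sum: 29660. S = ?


2 + 9 + 6 + 6 + 0 = 23


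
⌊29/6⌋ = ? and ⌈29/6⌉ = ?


29/6 = 4.8333
floor = 4
ceil = 5

floor = 4, ceil = 5


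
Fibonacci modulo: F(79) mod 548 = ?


F(k) mod 548 for k=1..79:
1, 1, 2, 3, 5, 8, 13, 21, 34, 55, 89, 144, 233, 377, 62, 439, 501, 392, 345, 189, 534, 175, 161, 336, 497, 285, 234, 519, 205, 176, 381, 9, 390, 399, 241, 92, 333, 425, 210, 87, 297, 384, 133, 517, 102, 71, 173, 244, 417, 113, 530, 95, 77, 172, 249, 421, 122, 543, 117, 112, 229, 341, 22, 363, 385, 200, 37, 237, 274, 511, 237, 200, 437, 89, 526, 67, 45, 112, 157
F(79) mod 548 = 157


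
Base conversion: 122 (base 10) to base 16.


122 (base 10) = 122 (decimal)
122 (decimal) = 7A (base 16)


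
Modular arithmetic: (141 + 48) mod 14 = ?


141 + 48 = 189
189 mod 14 = 7


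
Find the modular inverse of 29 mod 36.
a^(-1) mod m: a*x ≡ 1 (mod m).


Use the extended Euclidean algorithm on (36, 29); each row r = 36*s + 29*t:
r=36, s=1, t=0
r=29, s=0, t=1
q=1: r=7, s=1, t=-1   [36*(1) + 29*(-1) = 7]
q=4: r=1, s=-4, t=5   [36*(-4) + 29*(5) = 1]
q=7: r=0, s=29, t=-36   [36*(29) + 29*(-36) = 0]
GCD = 1 with t = 5, so 29*(5) ≡ 1 (mod 36)
Inverse = 5 mod 36 = 5
Check: 29 * 5 = 145 ≡ 1 (mod 36)

29^(-1) ≡ 5 (mod 36)


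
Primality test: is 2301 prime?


2301 / 3 = 767 (exact division)
2301 is NOT prime.

No, 2301 is not prime


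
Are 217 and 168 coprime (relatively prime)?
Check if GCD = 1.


Euclidean algorithm:
217 = 1 * 168 + 49
168 = 3 * 49 + 21
49 = 2 * 21 + 7
21 = 3 * 7 + 0
GCD(217, 168) = 7

No, not coprime (GCD = 7)


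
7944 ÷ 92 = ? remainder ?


7944 = 92 * 86 + 32
Check: 7912 + 32 = 7944

q = 86, r = 32


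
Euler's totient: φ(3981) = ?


3981 = 3 × 1327
Prime factors: 3, 1327
φ(3981) = 3981 × (1-1/3) × (1-1/1327)
= 3981 × 2/3 × 1326/1327 = 2652

φ(3981) = 2652


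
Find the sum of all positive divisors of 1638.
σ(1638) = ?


Divisors of 1638: 1, 2, 3, 6, 7, 9, 13, 14, 18, 21, 26, 39, 42, 63, 78, 91, 117, 126, 182, 234, 273, 546, 819, 1638
Sum = 1 + 2 + 3 + 6 + 7 + 9 + 13 + 14 + 18 + 21 + 26 + 39 + 42 + 63 + 78 + 91 + 117 + 126 + 182 + 234 + 273 + 546 + 819 + 1638 = 4368

σ(1638) = 4368


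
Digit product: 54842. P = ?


5 × 4 × 8 × 4 × 2 = 1280


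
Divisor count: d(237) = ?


237 = 3^1 × 79^1
d(237) = (1+1) × (1+1) = 4

4 divisors


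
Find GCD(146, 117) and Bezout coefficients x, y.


Tabular extended Euclidean (each row: r = 146*s + 117*t):
r=146, s=1, t=0
r=117, s=0, t=1
q=1: r=29, s=1, t=-1   [146*(1) + 117*(-1) = 29]
q=4: r=1, s=-4, t=5   [146*(-4) + 117*(5) = 1]
q=29: r=0, s=117, t=-146   [146*(117) + 117*(-146) = 0]
GCD = 1; from the row with r=1: x=-4, y=5
Check: 146*(-4) + 117*(5) = -584 + 585 = 1

GCD = 1, x = -4, y = 5


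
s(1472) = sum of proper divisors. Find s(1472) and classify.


Proper divisors: 1, 2, 4, 8, 16, 23, 32, 46, 64, 92, 184, 368, 736
Sum = 1 + 2 + 4 + 8 + 16 + 23 + 32 + 46 + 64 + 92 + 184 + 368 + 736 = 1576
1576 > 1472 → abundant

s(1472) = 1576 (abundant)


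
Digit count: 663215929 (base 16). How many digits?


663215929 in base 16 = 2787DF39
Number of digits = 8

8 digits (base 16)


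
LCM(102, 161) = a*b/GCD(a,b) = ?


GCD(102, 161) = 1
LCM = 102*161/1 = 16422/1 = 16422

LCM = 16422


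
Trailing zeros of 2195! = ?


floor(2195/5) = 439
floor(2195/25) = 87
floor(2195/125) = 17
floor(2195/625) = 3
Total = 546

546 trailing zeros


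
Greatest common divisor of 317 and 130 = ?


317 = 2 * 130 + 57
130 = 2 * 57 + 16
57 = 3 * 16 + 9
16 = 1 * 9 + 7
9 = 1 * 7 + 2
7 = 3 * 2 + 1
2 = 2 * 1 + 0
GCD = 1


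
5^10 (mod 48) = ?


5^1 mod 48 = 5
5^2 mod 48 = 25
5^3 mod 48 = 29
5^4 mod 48 = 1
5^5 mod 48 = 5
5^6 mod 48 = 25
5^7 mod 48 = 29
5^8 mod 48 = 1
5^9 mod 48 = 5
5^10 mod 48 = 25


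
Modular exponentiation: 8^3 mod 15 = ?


8^1 mod 15 = 8
8^2 mod 15 = 4
8^3 mod 15 = 2


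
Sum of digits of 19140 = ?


1 + 9 + 1 + 4 + 0 = 15


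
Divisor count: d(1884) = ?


1884 = 2^2 × 3^1 × 157^1
d(1884) = (2+1) × (1+1) × (1+1) = 12

12 divisors


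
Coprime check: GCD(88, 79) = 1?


Euclidean algorithm:
88 = 1 * 79 + 9
79 = 8 * 9 + 7
9 = 1 * 7 + 2
7 = 3 * 2 + 1
2 = 2 * 1 + 0
GCD(88, 79) = 1

Yes, coprime (GCD = 1)


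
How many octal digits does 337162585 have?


337162585 in base 8 = 2406130531
Number of digits = 10

10 digits (base 8)


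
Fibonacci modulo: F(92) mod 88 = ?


F(k) mod 88 for k=1..92:
1, 1, 2, 3, 5, 8, 13, 21, 34, 55, 1, 56, 57, 25, 82, 19, 13, 32, 45, 77, 34, 23, 57, 80, 49, 41, 2, 43, 45, 0, 45, 45, 2, 47, 49, 8, 57, 65, 34, 11, 45, 56, 13, 69, 82, 63, 57, 32, 1, 33, 34, 67, 13, 80, 5, 85, 2, 87, 1, 0, 1, 1, 2, 3, 5, 8, 13, 21, 34, 55, 1, 56, 57, 25, 82, 19, 13, 32, 45, 77, 34, 23, 57, 80, 49, 41, 2, 43, 45, 0, 45, 45
F(92) mod 88 = 45


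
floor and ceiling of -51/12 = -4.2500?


-51/12 = -4.2500
floor = -5
ceil = -4

floor = -5, ceil = -4


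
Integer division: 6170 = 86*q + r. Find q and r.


6170 = 86 * 71 + 64
Check: 6106 + 64 = 6170

q = 71, r = 64


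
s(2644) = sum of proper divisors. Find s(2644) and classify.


Proper divisors: 1, 2, 4, 661, 1322
Sum = 1 + 2 + 4 + 661 + 1322 = 1990
1990 < 2644 → deficient

s(2644) = 1990 (deficient)


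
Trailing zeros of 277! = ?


floor(277/5) = 55
floor(277/25) = 11
floor(277/125) = 2
Total = 68

68 trailing zeros


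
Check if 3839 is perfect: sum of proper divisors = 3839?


Proper divisors of 3839: 1, 11, 349
Sum = 1 + 11 + 349 = 361

No, 3839 is not perfect (361 ≠ 3839)


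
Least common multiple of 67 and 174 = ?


GCD(67, 174) = 1
LCM = 67*174/1 = 11658/1 = 11658

LCM = 11658


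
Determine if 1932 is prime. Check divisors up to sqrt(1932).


1932 / 2 = 966 (exact division)
1932 is NOT prime.

No, 1932 is not prime


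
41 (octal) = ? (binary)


41 (base 8) = 33 (decimal)
33 (decimal) = 100001 (base 2)


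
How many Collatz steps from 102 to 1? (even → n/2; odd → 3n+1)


102 → 51 → 154 → 77 → 232 → 116 → 58 → 29 → 88 → 44 → 22 → 11 → 34 → 17 → 52 → 26 → 13 → 40 → 20 → 10 → 5 → 16 → 8 → 4 → 2 → 1
Total steps = 25

25 steps


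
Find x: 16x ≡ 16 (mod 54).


GCD(16, 54) = 2 divides 16
Divide: 8x ≡ 8 (mod 27)
x ≡ 1 (mod 27)


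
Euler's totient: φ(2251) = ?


2251 = 2251
Prime factors: 2251
φ(2251) = 2251 × (1-1/2251)
= 2251 × 2250/2251 = 2250

φ(2251) = 2250


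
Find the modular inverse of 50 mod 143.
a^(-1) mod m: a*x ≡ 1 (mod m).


Use the extended Euclidean algorithm on (143, 50); each row r = 143*s + 50*t:
r=143, s=1, t=0
r=50, s=0, t=1
q=2: r=43, s=1, t=-2   [143*(1) + 50*(-2) = 43]
q=1: r=7, s=-1, t=3   [143*(-1) + 50*(3) = 7]
q=6: r=1, s=7, t=-20   [143*(7) + 50*(-20) = 1]
q=7: r=0, s=-50, t=143   [143*(-50) + 50*(143) = 0]
GCD = 1 with t = -20, so 50*(-20) ≡ 1 (mod 143)
Inverse = -20 mod 143 = 123
Check: 50 * 123 = 6150 ≡ 1 (mod 143)

50^(-1) ≡ 123 (mod 143)


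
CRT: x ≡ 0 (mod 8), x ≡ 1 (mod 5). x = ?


M = 8*5 = 40
M1 = M/8 = 5, M2 = M/5 = 8
M1^(-1) mod 8 = 5, M2^(-1) mod 5 = 2
x = 0*5*5 + 1*8*2 = 16
16 mod 40 = 16
Check: 16 mod 8 = 0 ✓, 16 mod 5 = 1 ✓

x ≡ 16 (mod 40)


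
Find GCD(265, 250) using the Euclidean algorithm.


265 = 1 * 250 + 15
250 = 16 * 15 + 10
15 = 1 * 10 + 5
10 = 2 * 5 + 0
GCD = 5


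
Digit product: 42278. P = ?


4 × 2 × 2 × 7 × 8 = 896


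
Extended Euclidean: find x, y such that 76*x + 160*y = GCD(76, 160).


Tabular extended Euclidean (each row: r = 76*s + 160*t):
r=76, s=1, t=0
r=160, s=0, t=1
q=0: r=76, s=1, t=0   [76*(1) + 160*(0) = 76]
q=2: r=8, s=-2, t=1   [76*(-2) + 160*(1) = 8]
q=9: r=4, s=19, t=-9   [76*(19) + 160*(-9) = 4]
q=2: r=0, s=-40, t=19   [76*(-40) + 160*(19) = 0]
GCD = 4; from the row with r=4: x=19, y=-9
Check: 76*(19) + 160*(-9) = 1444 - 1440 = 4

GCD = 4, x = 19, y = -9


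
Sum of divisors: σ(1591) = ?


Divisors of 1591: 1, 37, 43, 1591
Sum = 1 + 37 + 43 + 1591 = 1672

σ(1591) = 1672


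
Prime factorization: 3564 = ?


3564 / 2 = 1782
1782 / 2 = 891
891 / 3 = 297
297 / 3 = 99
99 / 3 = 33
33 / 3 = 11
11 / 11 = 1
3564 = 2^2 × 3^4 × 11


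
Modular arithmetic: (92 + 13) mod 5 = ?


92 + 13 = 105
105 mod 5 = 0


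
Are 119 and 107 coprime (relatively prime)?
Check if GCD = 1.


Euclidean algorithm:
119 = 1 * 107 + 12
107 = 8 * 12 + 11
12 = 1 * 11 + 1
11 = 11 * 1 + 0
GCD(119, 107) = 1

Yes, coprime (GCD = 1)


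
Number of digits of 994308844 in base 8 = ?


994308844 in base 8 = 7320771354
Number of digits = 10

10 digits (base 8)


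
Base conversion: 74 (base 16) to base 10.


74 (base 16) = 116 (decimal)
116 (decimal) = 116 (base 10)


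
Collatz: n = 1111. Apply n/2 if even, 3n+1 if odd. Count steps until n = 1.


1111 → 3334 → 1667 → 5002 → 2501 → 7504 → 3752 → 1876 → 938 → 469 → 1408 → 704 → 352 → 176 → 88 → 44 → 22 → 11 → 34 → 17 → 52 → 26 → 13 → 40 → 20 → 10 → 5 → 16 → 8 → 4 → 2 → 1
Total steps = 31

31 steps


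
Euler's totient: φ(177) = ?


177 = 3 × 59
Prime factors: 3, 59
φ(177) = 177 × (1-1/3) × (1-1/59)
= 177 × 2/3 × 58/59 = 116

φ(177) = 116


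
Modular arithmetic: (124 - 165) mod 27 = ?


124 - 165 = -41
-41 mod 27 = 13


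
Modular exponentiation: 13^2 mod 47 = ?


13^1 mod 47 = 13
13^2 mod 47 = 28


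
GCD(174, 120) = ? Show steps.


174 = 1 * 120 + 54
120 = 2 * 54 + 12
54 = 4 * 12 + 6
12 = 2 * 6 + 0
GCD = 6


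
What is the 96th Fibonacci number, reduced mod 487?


F(k) mod 487 for k=1..96:
1, 1, 2, 3, 5, 8, 13, 21, 34, 55, 89, 144, 233, 377, 123, 13, 136, 149, 285, 434, 232, 179, 411, 103, 27, 130, 157, 287, 444, 244, 201, 445, 159, 117, 276, 393, 182, 88, 270, 358, 141, 12, 153, 165, 318, 483, 314, 310, 137, 447, 97, 57, 154, 211, 365, 89, 454, 56, 23, 79, 102, 181, 283, 464, 260, 237, 10, 247, 257, 17, 274, 291, 78, 369, 447, 329, 289, 131, 420, 64, 484, 61, 58, 119, 177, 296, 473, 282, 268, 63, 331, 394, 238, 145, 383, 41
F(96) mod 487 = 41


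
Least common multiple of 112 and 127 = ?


GCD(112, 127) = 1
LCM = 112*127/1 = 14224/1 = 14224

LCM = 14224


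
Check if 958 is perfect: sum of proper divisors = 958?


Proper divisors of 958: 1, 2, 479
Sum = 1 + 2 + 479 = 482

No, 958 is not perfect (482 ≠ 958)


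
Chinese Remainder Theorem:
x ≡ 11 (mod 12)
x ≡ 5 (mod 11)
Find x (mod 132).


M = 12*11 = 132
M1 = M/12 = 11, M2 = M/11 = 12
M1^(-1) mod 12 = 11, M2^(-1) mod 11 = 1
x = 11*11*11 + 5*12*1 = 1391
1391 mod 132 = 71
Check: 71 mod 12 = 11 ✓, 71 mod 11 = 5 ✓

x ≡ 71 (mod 132)


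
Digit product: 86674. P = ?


8 × 6 × 6 × 7 × 4 = 8064


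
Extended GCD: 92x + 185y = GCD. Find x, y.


Tabular extended Euclidean (each row: r = 92*s + 185*t):
r=92, s=1, t=0
r=185, s=0, t=1
q=0: r=92, s=1, t=0   [92*(1) + 185*(0) = 92]
q=2: r=1, s=-2, t=1   [92*(-2) + 185*(1) = 1]
q=92: r=0, s=185, t=-92   [92*(185) + 185*(-92) = 0]
GCD = 1; from the row with r=1: x=-2, y=1
Check: 92*(-2) + 185*(1) = -184 + 185 = 1

GCD = 1, x = -2, y = 1


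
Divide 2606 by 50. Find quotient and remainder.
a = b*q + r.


2606 = 50 * 52 + 6
Check: 2600 + 6 = 2606

q = 52, r = 6


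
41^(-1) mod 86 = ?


Use the extended Euclidean algorithm on (86, 41); each row r = 86*s + 41*t:
r=86, s=1, t=0
r=41, s=0, t=1
q=2: r=4, s=1, t=-2   [86*(1) + 41*(-2) = 4]
q=10: r=1, s=-10, t=21   [86*(-10) + 41*(21) = 1]
q=4: r=0, s=41, t=-86   [86*(41) + 41*(-86) = 0]
GCD = 1 with t = 21, so 41*(21) ≡ 1 (mod 86)
Inverse = 21 mod 86 = 21
Check: 41 * 21 = 861 ≡ 1 (mod 86)

41^(-1) ≡ 21 (mod 86)


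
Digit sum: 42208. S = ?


4 + 2 + 2 + 0 + 8 = 16


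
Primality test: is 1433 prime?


Check divisors up to sqrt(1433) = 37.8550
No divisors found.
1433 is prime.

Yes, 1433 is prime


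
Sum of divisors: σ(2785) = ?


Divisors of 2785: 1, 5, 557, 2785
Sum = 1 + 5 + 557 + 2785 = 3348

σ(2785) = 3348


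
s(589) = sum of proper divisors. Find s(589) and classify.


Proper divisors: 1, 19, 31
Sum = 1 + 19 + 31 = 51
51 < 589 → deficient

s(589) = 51 (deficient)


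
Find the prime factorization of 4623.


4623 / 3 = 1541
1541 / 23 = 67
67 / 67 = 1
4623 = 3 × 23 × 67


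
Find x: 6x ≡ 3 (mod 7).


GCD(6, 7) = 1, unique solution
a^(-1) mod 7 = 6
x = 6 * 3 mod 7 = 4

x ≡ 4 (mod 7)


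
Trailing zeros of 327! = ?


floor(327/5) = 65
floor(327/25) = 13
floor(327/125) = 2
Total = 80

80 trailing zeros


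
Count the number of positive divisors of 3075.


3075 = 3^1 × 5^2 × 41^1
d(3075) = (1+1) × (2+1) × (1+1) = 12

12 divisors


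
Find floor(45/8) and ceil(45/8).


45/8 = 5.6250
floor = 5
ceil = 6

floor = 5, ceil = 6


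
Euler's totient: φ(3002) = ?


3002 = 2 × 19 × 79
Prime factors: 2, 19, 79
φ(3002) = 3002 × (1-1/2) × (1-1/19) × (1-1/79)
= 3002 × 1/2 × 18/19 × 78/79 = 1404

φ(3002) = 1404


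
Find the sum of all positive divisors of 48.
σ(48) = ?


Divisors of 48: 1, 2, 3, 4, 6, 8, 12, 16, 24, 48
Sum = 1 + 2 + 3 + 4 + 6 + 8 + 12 + 16 + 24 + 48 = 124

σ(48) = 124


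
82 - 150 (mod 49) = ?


82 - 150 = -68
-68 mod 49 = 30


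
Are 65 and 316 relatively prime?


Euclidean algorithm:
316 = 4 * 65 + 56
65 = 1 * 56 + 9
56 = 6 * 9 + 2
9 = 4 * 2 + 1
2 = 2 * 1 + 0
GCD(65, 316) = 1

Yes, coprime (GCD = 1)


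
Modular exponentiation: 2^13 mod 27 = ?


2^1 mod 27 = 2
2^2 mod 27 = 4
2^3 mod 27 = 8
2^4 mod 27 = 16
2^5 mod 27 = 5
2^6 mod 27 = 10
2^7 mod 27 = 20
2^8 mod 27 = 13
2^9 mod 27 = 26
2^10 mod 27 = 25
2^11 mod 27 = 23
2^12 mod 27 = 19
2^13 mod 27 = 11


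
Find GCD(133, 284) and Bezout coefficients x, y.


Tabular extended Euclidean (each row: r = 133*s + 284*t):
r=133, s=1, t=0
r=284, s=0, t=1
q=0: r=133, s=1, t=0   [133*(1) + 284*(0) = 133]
q=2: r=18, s=-2, t=1   [133*(-2) + 284*(1) = 18]
q=7: r=7, s=15, t=-7   [133*(15) + 284*(-7) = 7]
q=2: r=4, s=-32, t=15   [133*(-32) + 284*(15) = 4]
q=1: r=3, s=47, t=-22   [133*(47) + 284*(-22) = 3]
q=1: r=1, s=-79, t=37   [133*(-79) + 284*(37) = 1]
q=3: r=0, s=284, t=-133   [133*(284) + 284*(-133) = 0]
GCD = 1; from the row with r=1: x=-79, y=37
Check: 133*(-79) + 284*(37) = -10507 + 10508 = 1

GCD = 1, x = -79, y = 37


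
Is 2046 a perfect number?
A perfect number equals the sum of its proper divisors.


Proper divisors of 2046: 1, 2, 3, 6, 11, 22, 31, 33, 62, 66, 93, 186, 341, 682, 1023
Sum = 1 + 2 + 3 + 6 + 11 + 22 + 31 + 33 + 62 + 66 + 93 + 186 + 341 + 682 + 1023 = 2562

No, 2046 is not perfect (2562 ≠ 2046)


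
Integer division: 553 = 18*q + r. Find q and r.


553 = 18 * 30 + 13
Check: 540 + 13 = 553

q = 30, r = 13


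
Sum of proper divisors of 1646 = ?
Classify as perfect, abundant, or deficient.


Proper divisors: 1, 2, 823
Sum = 1 + 2 + 823 = 826
826 < 1646 → deficient

s(1646) = 826 (deficient)


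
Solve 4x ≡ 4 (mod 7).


GCD(4, 7) = 1, unique solution
a^(-1) mod 7 = 2
x = 2 * 4 mod 7 = 1

x ≡ 1 (mod 7)


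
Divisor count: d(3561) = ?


3561 = 3^1 × 1187^1
d(3561) = (1+1) × (1+1) = 4

4 divisors


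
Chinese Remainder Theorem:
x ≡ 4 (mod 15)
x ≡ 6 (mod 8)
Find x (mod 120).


M = 15*8 = 120
M1 = M/15 = 8, M2 = M/8 = 15
M1^(-1) mod 15 = 2, M2^(-1) mod 8 = 7
x = 4*8*2 + 6*15*7 = 694
694 mod 120 = 94
Check: 94 mod 15 = 4 ✓, 94 mod 8 = 6 ✓

x ≡ 94 (mod 120)


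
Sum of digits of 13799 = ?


1 + 3 + 7 + 9 + 9 = 29


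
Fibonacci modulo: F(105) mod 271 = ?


F(k) mod 271 for k=1..105:
1, 1, 2, 3, 5, 8, 13, 21, 34, 55, 89, 144, 233, 106, 68, 174, 242, 145, 116, 261, 106, 96, 202, 27, 229, 256, 214, 199, 142, 70, 212, 11, 223, 234, 186, 149, 64, 213, 6, 219, 225, 173, 127, 29, 156, 185, 70, 255, 54, 38, 92, 130, 222, 81, 32, 113, 145, 258, 132, 119, 251, 99, 79, 178, 257, 164, 150, 43, 193, 236, 158, 123, 10, 133, 143, 5, 148, 153, 30, 183, 213, 125, 67, 192, 259, 180, 168, 77, 245, 51, 25, 76, 101, 177, 7, 184, 191, 104, 24, 128, 152, 9, 161, 170, 60
F(105) mod 271 = 60


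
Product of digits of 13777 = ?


1 × 3 × 7 × 7 × 7 = 1029


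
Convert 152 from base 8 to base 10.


152 (base 8) = 106 (decimal)
106 (decimal) = 106 (base 10)


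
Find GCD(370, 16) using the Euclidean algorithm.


370 = 23 * 16 + 2
16 = 8 * 2 + 0
GCD = 2


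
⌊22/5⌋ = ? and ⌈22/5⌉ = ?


22/5 = 4.4000
floor = 4
ceil = 5

floor = 4, ceil = 5


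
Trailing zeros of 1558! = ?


floor(1558/5) = 311
floor(1558/25) = 62
floor(1558/125) = 12
floor(1558/625) = 2
Total = 387

387 trailing zeros


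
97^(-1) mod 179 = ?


Use the extended Euclidean algorithm on (179, 97); each row r = 179*s + 97*t:
r=179, s=1, t=0
r=97, s=0, t=1
q=1: r=82, s=1, t=-1   [179*(1) + 97*(-1) = 82]
q=1: r=15, s=-1, t=2   [179*(-1) + 97*(2) = 15]
q=5: r=7, s=6, t=-11   [179*(6) + 97*(-11) = 7]
q=2: r=1, s=-13, t=24   [179*(-13) + 97*(24) = 1]
q=7: r=0, s=97, t=-179   [179*(97) + 97*(-179) = 0]
GCD = 1 with t = 24, so 97*(24) ≡ 1 (mod 179)
Inverse = 24 mod 179 = 24
Check: 97 * 24 = 2328 ≡ 1 (mod 179)

97^(-1) ≡ 24 (mod 179)


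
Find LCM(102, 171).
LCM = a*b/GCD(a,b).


GCD(102, 171) = 3
LCM = 102*171/3 = 17442/3 = 5814

LCM = 5814


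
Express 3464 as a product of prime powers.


3464 / 2 = 1732
1732 / 2 = 866
866 / 2 = 433
433 / 433 = 1
3464 = 2^3 × 433


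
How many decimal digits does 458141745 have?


458141745 has 9 digits in base 10
floor(log10(458141745)) + 1 = floor(8.6610) + 1 = 9

9 digits (base 10)


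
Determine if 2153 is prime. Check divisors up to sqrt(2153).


Check divisors up to sqrt(2153) = 46.4004
No divisors found.
2153 is prime.

Yes, 2153 is prime


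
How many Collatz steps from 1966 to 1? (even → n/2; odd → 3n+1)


1966 → 983 → 2950 → 1475 → 4426 → 2213 → 6640 → 3320 → 1660 → 830 → 415 → 1246 → 623 → 1870 → 935 → 2806 → 1403 → 4210 → 2105 → 6316 → 3158 → 1579 → 4738 → 2369 → 7108 → 3554 → 1777 → 5332 → 2666 → 1333 → 4000 → 2000 → 1000 → 500 → 250 → 125 → 376 → 188 → 94 → 47 → 142 → 71 → 214 → 107 → 322 → 161 → 484 → 242 → 121 → 364 → 182 → 91 → 274 → 137 → 412 → 206 → 103 → 310 → 155 → 466 → 233 → 700 → 350 → 175 → 526 → 263 → 790 → 395 → 1186 → 593 → 1780 → 890 → 445 → 1336 → 668 → 334 → 167 → 502 → 251 → 754 → 377 → 1132 → 566 → 283 → 850 → 425 → 1276 → 638 → 319 → 958 → 479 → 1438 → 719 → 2158 → 1079 → 3238 → 1619 → 4858 → 2429 → 7288 → 3644 → 1822 → 911 → 2734 → 1367 → 4102 → 2051 → 6154 → 3077 → 9232 → 4616 → 2308 → 1154 → 577 → 1732 → 866 → 433 → 1300 → 650 → 325 → 976 → 488 → 244 → 122 → 61 → 184 → 92 → 46 → 23 → 70 → 35 → 106 → 53 → 160 → 80 → 40 → 20 → 10 → 5 → 16 → 8 → 4 → 2 → 1
Total steps = 143

143 steps


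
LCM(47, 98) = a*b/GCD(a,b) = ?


GCD(47, 98) = 1
LCM = 47*98/1 = 4606/1 = 4606

LCM = 4606


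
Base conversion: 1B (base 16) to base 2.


1B (base 16) = 27 (decimal)
27 (decimal) = 11011 (base 2)


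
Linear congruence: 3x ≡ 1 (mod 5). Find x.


GCD(3, 5) = 1, unique solution
a^(-1) mod 5 = 2
x = 2 * 1 mod 5 = 2

x ≡ 2 (mod 5)


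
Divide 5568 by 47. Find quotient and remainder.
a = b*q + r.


5568 = 47 * 118 + 22
Check: 5546 + 22 = 5568

q = 118, r = 22


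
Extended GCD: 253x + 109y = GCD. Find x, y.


Tabular extended Euclidean (each row: r = 253*s + 109*t):
r=253, s=1, t=0
r=109, s=0, t=1
q=2: r=35, s=1, t=-2   [253*(1) + 109*(-2) = 35]
q=3: r=4, s=-3, t=7   [253*(-3) + 109*(7) = 4]
q=8: r=3, s=25, t=-58   [253*(25) + 109*(-58) = 3]
q=1: r=1, s=-28, t=65   [253*(-28) + 109*(65) = 1]
q=3: r=0, s=109, t=-253   [253*(109) + 109*(-253) = 0]
GCD = 1; from the row with r=1: x=-28, y=65
Check: 253*(-28) + 109*(65) = -7084 + 7085 = 1

GCD = 1, x = -28, y = 65


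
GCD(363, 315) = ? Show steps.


363 = 1 * 315 + 48
315 = 6 * 48 + 27
48 = 1 * 27 + 21
27 = 1 * 21 + 6
21 = 3 * 6 + 3
6 = 2 * 3 + 0
GCD = 3


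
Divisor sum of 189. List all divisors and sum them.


Divisors of 189: 1, 3, 7, 9, 21, 27, 63, 189
Sum = 1 + 3 + 7 + 9 + 21 + 27 + 63 + 189 = 320

σ(189) = 320


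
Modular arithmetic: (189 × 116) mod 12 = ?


189 × 116 = 21924
21924 mod 12 = 0


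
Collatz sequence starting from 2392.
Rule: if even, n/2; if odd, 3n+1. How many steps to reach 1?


2392 → 1196 → 598 → 299 → 898 → 449 → 1348 → 674 → 337 → 1012 → 506 → 253 → 760 → 380 → 190 → 95 → 286 → 143 → 430 → 215 → 646 → 323 → 970 → 485 → 1456 → 728 → 364 → 182 → 91 → 274 → 137 → 412 → 206 → 103 → 310 → 155 → 466 → 233 → 700 → 350 → 175 → 526 → 263 → 790 → 395 → 1186 → 593 → 1780 → 890 → 445 → 1336 → 668 → 334 → 167 → 502 → 251 → 754 → 377 → 1132 → 566 → 283 → 850 → 425 → 1276 → 638 → 319 → 958 → 479 → 1438 → 719 → 2158 → 1079 → 3238 → 1619 → 4858 → 2429 → 7288 → 3644 → 1822 → 911 → 2734 → 1367 → 4102 → 2051 → 6154 → 3077 → 9232 → 4616 → 2308 → 1154 → 577 → 1732 → 866 → 433 → 1300 → 650 → 325 → 976 → 488 → 244 → 122 → 61 → 184 → 92 → 46 → 23 → 70 → 35 → 106 → 53 → 160 → 80 → 40 → 20 → 10 → 5 → 16 → 8 → 4 → 2 → 1
Total steps = 120

120 steps


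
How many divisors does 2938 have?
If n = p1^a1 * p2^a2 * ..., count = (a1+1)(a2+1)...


2938 = 2^1 × 13^1 × 113^1
d(2938) = (1+1) × (1+1) × (1+1) = 8

8 divisors


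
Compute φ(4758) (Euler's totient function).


4758 = 2 × 3 × 13 × 61
Prime factors: 2, 3, 13, 61
φ(4758) = 4758 × (1-1/2) × (1-1/3) × (1-1/13) × (1-1/61)
= 4758 × 1/2 × 2/3 × 12/13 × 60/61 = 1440

φ(4758) = 1440


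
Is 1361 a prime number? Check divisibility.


Check divisors up to sqrt(1361) = 36.8917
No divisors found.
1361 is prime.

Yes, 1361 is prime
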